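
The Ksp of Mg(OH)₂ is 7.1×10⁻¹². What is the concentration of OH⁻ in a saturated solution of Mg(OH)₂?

2.4×10⁻⁴ M

Mg(OH)₂(s) ⇌ Mg²⁺(aq) + 2 OH⁻(aq)
With molar solubility s: [Mg²⁺] = s, [OH⁻] = 2s.
Ksp = [Mg²⁺][OH⁻]^2 = s · (2s)^2 = 4s^3 = 7.1×10⁻¹²
s = 1.2×10⁻⁴ mol/L
[OH⁻] = 2s = 2.4×10⁻⁴ mol/L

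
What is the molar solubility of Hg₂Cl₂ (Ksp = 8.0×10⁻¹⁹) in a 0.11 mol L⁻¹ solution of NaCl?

6.6×10⁻¹⁷ M

Hg₂Cl₂(s) ⇌ Hg₂²⁺(aq) + 2 Cl⁻(aq)
Let s be the solubility of Hg₂Cl₂ here. The common ion gives [Cl⁻] ≈ 0.11 mol L⁻¹, and [Hg₂²⁺] = s.
Ksp = [Hg₂²⁺][Cl⁻]^2 = s(0.11)^2
s = 8.0×10⁻¹⁹ / (0.11)^2 = 6.6×10⁻¹⁷
s = 6.6×10⁻¹⁷ mol L⁻¹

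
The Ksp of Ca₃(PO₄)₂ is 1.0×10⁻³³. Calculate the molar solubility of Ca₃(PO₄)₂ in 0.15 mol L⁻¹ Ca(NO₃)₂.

Ca₃(PO₄)₂(s) ⇌ 3 Ca²⁺(aq) + 2 PO₄³⁻(aq)
The solution already contains Ca²⁺ at 0.15 mol L⁻¹. Let s be the molar solubility of Ca₃(PO₄)₂.
[Ca²⁺] ≈ 0.15 mol L⁻¹ (common ion dominates); [PO₄³⁻] = 2s.
Ksp = [Ca²⁺]^3[PO₄³⁻]^2 = (0.15)^3(2s)^2
(2s)^2 = 1.0×10⁻³³ / (0.15)^3 = 3.0×10⁻³¹
s = 2.7×10⁻¹⁶ mol L⁻¹

2.7×10⁻¹⁶ M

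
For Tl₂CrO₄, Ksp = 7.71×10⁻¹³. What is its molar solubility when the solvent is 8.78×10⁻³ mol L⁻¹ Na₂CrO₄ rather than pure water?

4.69×10⁻⁶ M

Tl₂CrO₄(s) ⇌ 2 Tl⁺(aq) + CrO₄²⁻(aq)
The solution already contains CrO₄²⁻ at 8.78×10⁻³ mol L⁻¹. Let s be the molar solubility of Tl₂CrO₄.
[CrO₄²⁻] ≈ 8.78×10⁻³ mol L⁻¹ (common ion dominates); [Tl⁺] = 2s.
Ksp = [Tl⁺]^2[CrO₄²⁻] = (2s)^2(8.78×10⁻³)
(2s)^2 = 7.71×10⁻¹³ / (8.78×10⁻³) = 8.78×10⁻¹¹
s = 4.69×10⁻⁶ mol L⁻¹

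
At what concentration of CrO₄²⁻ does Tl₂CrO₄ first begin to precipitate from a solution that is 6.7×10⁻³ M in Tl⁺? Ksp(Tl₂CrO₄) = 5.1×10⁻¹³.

Each salt precipitates once Q = Ksp for that salt.
Tl₂CrO₄(s) ⇌ 2 Tl⁺(aq) + CrO₄²⁻(aq)
Ksp = [Tl⁺]^2[CrO₄²⁻] = [CrO₄²⁻](6.7×10⁻³)^2
[CrO₄²⁻] = 5.1×10⁻¹³ / (6.7×10⁻³)^2 = 1.1×10⁻⁸
[CrO₄²⁻] = 1.1×10⁻⁸ M

1.1×10⁻⁸ M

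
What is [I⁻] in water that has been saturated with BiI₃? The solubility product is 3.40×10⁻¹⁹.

BiI₃(s) ⇌ Bi³⁺(aq) + 3 I⁻(aq)
If s mol/L of BiI₃ dissolves, [Bi³⁺] = s and [I⁻] = 3s.
Ksp = [Bi³⁺][I⁻]^3 = s · (3s)^3 = 27s^4 = 3.40×10⁻¹⁹
s = 1.06×10⁻⁵ mol L⁻¹
[I⁻] = 3s = 3.18×10⁻⁵ mol L⁻¹

3.18×10⁻⁵ M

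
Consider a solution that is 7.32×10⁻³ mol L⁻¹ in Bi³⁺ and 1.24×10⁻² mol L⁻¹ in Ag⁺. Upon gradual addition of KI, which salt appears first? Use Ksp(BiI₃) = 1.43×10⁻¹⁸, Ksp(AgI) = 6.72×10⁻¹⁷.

AgI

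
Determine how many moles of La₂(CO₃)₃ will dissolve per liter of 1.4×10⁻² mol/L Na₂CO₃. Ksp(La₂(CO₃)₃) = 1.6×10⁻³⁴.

3.8×10⁻¹⁵ M

La₂(CO₃)₃(s) ⇌ 2 La³⁺(aq) + 3 CO₃²⁻(aq)
Let s be the solubility of La₂(CO₃)₃ here. The common ion gives [CO₃²⁻] ≈ 1.4×10⁻² mol/L, and [La³⁺] = 2s.
Ksp = [La³⁺]^2[CO₃²⁻]^3 = (2s)^2(1.4×10⁻²)^3
(2s)^2 = 1.6×10⁻³⁴ / (1.4×10⁻²)^3 = 5.8×10⁻²⁹
s = 3.8×10⁻¹⁵ mol/L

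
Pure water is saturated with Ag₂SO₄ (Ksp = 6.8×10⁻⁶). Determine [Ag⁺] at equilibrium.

Ag₂SO₄(s) ⇌ 2 Ag⁺(aq) + SO₄²⁻(aq)
Call the molar solubility s, so that [Ag⁺] = 2s and [SO₄²⁻] = s.
Ksp = [Ag⁺]^2[SO₄²⁻] = (2s)^2 · s = 4s^3 = 6.8×10⁻⁶
s = 1.2×10⁻² M
[Ag⁺] = 2s = 2.4×10⁻² M

2.4×10⁻² M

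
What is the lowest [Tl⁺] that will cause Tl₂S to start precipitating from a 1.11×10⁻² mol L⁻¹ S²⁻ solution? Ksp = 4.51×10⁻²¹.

6.37×10⁻¹⁰ M

Precipitation begins when Q = Ksp.
Tl₂S(s) ⇌ 2 Tl⁺(aq) + S²⁻(aq)
Ksp = [Tl⁺]^2[S²⁻] = [Tl⁺]^2(1.11×10⁻²)
[Tl⁺]^2 = 4.51×10⁻²¹ / (1.11×10⁻²) = 4.06×10⁻¹⁹
[Tl⁺] = 6.37×10⁻¹⁰ mol L⁻¹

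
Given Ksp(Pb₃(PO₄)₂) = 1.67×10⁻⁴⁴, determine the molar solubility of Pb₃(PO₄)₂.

6.88×10⁻¹⁰ M

Pb₃(PO₄)₂(s) ⇌ 3 Pb²⁺(aq) + 2 PO₄³⁻(aq)
With molar solubility s: [Pb²⁺] = 3s, [PO₄³⁻] = 2s.
Ksp = [Pb²⁺]^3[PO₄³⁻]^2 = (3s)^3 · (2s)^2 = 108s^5
108s^5 = 1.67×10⁻⁴⁴  ⇒  s^5 = 1.55×10⁻⁴⁶
s = 6.88×10⁻¹⁰ mol L⁻¹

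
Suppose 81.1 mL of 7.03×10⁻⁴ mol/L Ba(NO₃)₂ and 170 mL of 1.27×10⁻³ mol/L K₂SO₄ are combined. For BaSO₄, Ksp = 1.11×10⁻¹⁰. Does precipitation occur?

Yes

The combined volume is 251.1 mL.
[Ba²⁺] = (7.03×10⁻⁴)(81.1)/251.1 = 2.27×10⁻⁴ mol/L
[SO₄²⁻] = (1.27×10⁻³)(170)/251.1 = 8.60×10⁻⁴ mol/L
Q = [Ba²⁺][SO₄²⁻] = 1.95×10⁻⁷
Because Q > Ksp (1.95×10⁻⁷ vs 1.11×10⁻¹⁰), a precipitate of BaSO₄ forms.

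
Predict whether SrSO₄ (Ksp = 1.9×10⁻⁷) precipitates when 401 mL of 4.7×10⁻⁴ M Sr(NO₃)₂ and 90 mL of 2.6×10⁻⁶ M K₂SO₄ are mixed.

After mixing, V = 401 mL + 90 mL = 491 mL.
[Sr²⁺] = (4.7×10⁻⁴)(401)/491 = 3.8×10⁻⁴ M
[SO₄²⁻] = (2.6×10⁻⁶)(90)/491 = 4.8×10⁻⁷ M
Q = [Sr²⁺][SO₄²⁻] = 1.8×10⁻¹⁰
Q < Ksp (1.8×10⁻¹⁰ vs 1.9×10⁻⁷); the solution remains unsaturated and no precipitate forms.

No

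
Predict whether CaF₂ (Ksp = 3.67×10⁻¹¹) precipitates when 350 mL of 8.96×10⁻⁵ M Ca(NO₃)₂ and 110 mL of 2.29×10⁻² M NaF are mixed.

Yes

The combined volume is 460 mL.
[Ca²⁺] = (8.96×10⁻⁵)(350)/460 = 6.82×10⁻⁵ M
[F⁻] = (2.29×10⁻²)(110)/460 = 5.48×10⁻³ M
Q = [Ca²⁺][F⁻]^2 = 2.04×10⁻⁹
Since Q (2.04×10⁻⁹) exceeds Ksp (3.67×10⁻¹¹), CaF₂ will precipitate.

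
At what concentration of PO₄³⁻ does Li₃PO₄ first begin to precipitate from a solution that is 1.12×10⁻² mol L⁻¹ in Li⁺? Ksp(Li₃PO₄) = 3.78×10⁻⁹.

The threshold for precipitation is Q = Ksp.
Li₃PO₄(s) ⇌ 3 Li⁺(aq) + PO₄³⁻(aq)
Ksp = [Li⁺]^3[PO₄³⁻] = [PO₄³⁻](1.12×10⁻²)^3
[PO₄³⁻] = 3.78×10⁻⁹ / (1.12×10⁻²)^3 = 2.69×10⁻³
[PO₄³⁻] = 2.69×10⁻³ mol L⁻¹

2.69×10⁻³ M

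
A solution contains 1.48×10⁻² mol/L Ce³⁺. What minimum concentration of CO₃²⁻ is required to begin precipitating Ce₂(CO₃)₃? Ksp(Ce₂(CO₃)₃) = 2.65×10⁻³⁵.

4.95×10⁻¹¹ M

A salt starts to precipitate once the ion product Q reaches its Ksp.
Ce₂(CO₃)₃(s) ⇌ 2 Ce³⁺(aq) + 3 CO₃²⁻(aq)
Ksp = [Ce³⁺]^2[CO₃²⁻]^3 = [CO₃²⁻]^3(1.48×10⁻²)^2
[CO₃²⁻]^3 = 2.65×10⁻³⁵ / (1.48×10⁻²)^2 = 1.21×10⁻³¹
[CO₃²⁻] = 4.95×10⁻¹¹ mol/L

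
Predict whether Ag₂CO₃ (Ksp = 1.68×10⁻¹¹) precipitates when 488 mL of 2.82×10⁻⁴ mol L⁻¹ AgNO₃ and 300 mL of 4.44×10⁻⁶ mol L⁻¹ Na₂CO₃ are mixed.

No

After mixing, V = 488 mL + 300 mL = 788 mL.
[Ag⁺] = (2.82×10⁻⁴)(488)/788 = 1.75×10⁻⁴ mol L⁻¹
[CO₃²⁻] = (4.44×10⁻⁶)(300)/788 = 1.69×10⁻⁶ mol L⁻¹
Q = [Ag⁺]^2[CO₃²⁻] = 5.16×10⁻¹⁴
Q < Ksp (5.16×10⁻¹⁴ vs 1.68×10⁻¹¹); the solution remains unsaturated and no precipitate forms.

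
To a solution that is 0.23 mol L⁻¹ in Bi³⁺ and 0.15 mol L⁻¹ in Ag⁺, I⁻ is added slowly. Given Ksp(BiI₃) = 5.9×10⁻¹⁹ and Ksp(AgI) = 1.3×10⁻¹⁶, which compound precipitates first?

Each salt precipitates once Q = Ksp for that salt.
For BiI₃: [I⁻] = (Ksp/[Bi³⁺])^(1/3) = 1.4×10⁻⁶ mol L⁻¹
For AgI: [I⁻] = (Ksp/[Ag⁺]) = 8.7×10⁻¹⁶ mol L⁻¹
Since AgI needs less I⁻ to reach saturation, it precipitates first.

AgI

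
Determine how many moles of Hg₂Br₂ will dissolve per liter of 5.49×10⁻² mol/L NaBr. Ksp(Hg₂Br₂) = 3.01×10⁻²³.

9.99×10⁻²¹ M

Hg₂Br₂(s) ⇌ Hg₂²⁺(aq) + 2 Br⁻(aq)
Br⁻ is already present at 5.49×10⁻² mol/L. If s mol/L of Hg₂Br₂ dissolves, [Hg₂²⁺] = s while [Br⁻] ≈ 5.49×10⁻² mol/L.
Ksp = [Hg₂²⁺][Br⁻]^2 = s(5.49×10⁻²)^2
s = 3.01×10⁻²³ / (5.49×10⁻²)^2 = 9.99×10⁻²¹
s = 9.99×10⁻²¹ mol/L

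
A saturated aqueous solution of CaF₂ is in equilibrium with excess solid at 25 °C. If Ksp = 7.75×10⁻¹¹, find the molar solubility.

2.69×10⁻⁴ M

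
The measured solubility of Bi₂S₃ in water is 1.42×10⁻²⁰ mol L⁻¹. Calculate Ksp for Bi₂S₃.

Ksp = 6.24×10⁻⁹⁸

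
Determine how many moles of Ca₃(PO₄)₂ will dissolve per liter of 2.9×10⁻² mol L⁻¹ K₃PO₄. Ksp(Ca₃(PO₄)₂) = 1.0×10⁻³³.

3.5×10⁻¹¹ M

Ca₃(PO₄)₂(s) ⇌ 3 Ca²⁺(aq) + 2 PO₄³⁻(aq)
The solution already contains PO₄³⁻ at 2.9×10⁻² mol L⁻¹. Let s be the molar solubility of Ca₃(PO₄)₂.
[PO₄³⁻] ≈ 2.9×10⁻² mol L⁻¹ (common ion dominates); [Ca²⁺] = 3s.
Ksp = [Ca²⁺]^3[PO₄³⁻]^2 = (3s)^3(2.9×10⁻²)^2
(3s)^3 = 1.0×10⁻³³ / (2.9×10⁻²)^2 = 1.2×10⁻³⁰
s = 3.5×10⁻¹¹ mol L⁻¹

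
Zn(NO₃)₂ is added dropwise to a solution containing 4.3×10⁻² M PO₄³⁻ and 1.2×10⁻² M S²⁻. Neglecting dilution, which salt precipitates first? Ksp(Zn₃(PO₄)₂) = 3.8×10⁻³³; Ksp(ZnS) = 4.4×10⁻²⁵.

A salt starts to precipitate once the ion product Q reaches its Ksp.
For Zn₃(PO₄)₂: [Zn²⁺] = (Ksp/[PO₄³⁻]^2)^(1/3) = 1.3×10⁻¹⁰ M
For ZnS: [Zn²⁺] = (Ksp/[S²⁻]) = 3.7×10⁻²³ M
ZnS requires the lower [Zn²⁺], so it precipitates first.

ZnS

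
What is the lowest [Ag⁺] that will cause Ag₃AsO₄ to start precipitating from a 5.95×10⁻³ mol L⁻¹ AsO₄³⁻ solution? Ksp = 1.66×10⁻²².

A salt starts to precipitate once the ion product Q reaches its Ksp.
Ag₃AsO₄(s) ⇌ 3 Ag⁺(aq) + AsO₄³⁻(aq)
Ksp = [Ag⁺]^3[AsO₄³⁻] = [Ag⁺]^3(5.95×10⁻³)
[Ag⁺]^3 = 1.66×10⁻²² / (5.95×10⁻³) = 2.79×10⁻²⁰
[Ag⁺] = 3.03×10⁻⁷ mol L⁻¹

3.03×10⁻⁷ M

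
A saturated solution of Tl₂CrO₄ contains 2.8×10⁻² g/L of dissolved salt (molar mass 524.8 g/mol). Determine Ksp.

Ksp = 6.1×10⁻¹³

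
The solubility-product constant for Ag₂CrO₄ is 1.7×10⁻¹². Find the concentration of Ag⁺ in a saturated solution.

Ag₂CrO₄(s) ⇌ 2 Ag⁺(aq) + CrO₄²⁻(aq)
For each mole of Ag₂CrO₄ that dissolves per liter, [Ag⁺] = 2s and [CrO₄²⁻] = s; let s denote this solubility.
Ksp = [Ag⁺]^2[CrO₄²⁻] = (2s)^2 · s = 4s^3 = 1.7×10⁻¹²
s = 7.5×10⁻⁵ mol/L
[Ag⁺] = 2s = 1.5×10⁻⁴ mol/L

1.5×10⁻⁴ M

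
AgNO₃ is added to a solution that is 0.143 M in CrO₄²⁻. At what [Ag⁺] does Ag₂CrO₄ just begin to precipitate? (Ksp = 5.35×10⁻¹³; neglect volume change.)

1.93×10⁻⁶ M

Each salt precipitates once Q = Ksp for that salt.
Ag₂CrO₄(s) ⇌ 2 Ag⁺(aq) + CrO₄²⁻(aq)
Ksp = [Ag⁺]^2[CrO₄²⁻] = [Ag⁺]^2(0.143)
[Ag⁺]^2 = 5.35×10⁻¹³ / (0.143) = 3.74×10⁻¹²
[Ag⁺] = 1.93×10⁻⁶ M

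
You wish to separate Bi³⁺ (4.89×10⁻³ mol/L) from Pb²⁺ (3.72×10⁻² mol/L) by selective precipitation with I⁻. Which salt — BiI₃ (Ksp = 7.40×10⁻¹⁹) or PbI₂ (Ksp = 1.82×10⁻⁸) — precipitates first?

Each salt precipitates once Q = Ksp for that salt.
For BiI₃: [I⁻] = (Ksp/[Bi³⁺])^(1/3) = 5.33×10⁻⁶ mol/L
For PbI₂: [I⁻] = (Ksp/[Pb²⁺])^(1/2) = 6.99×10⁻⁴ mol/L
The smaller threshold [I⁻] is reached first, so BiI₃ precipitates first.

BiI₃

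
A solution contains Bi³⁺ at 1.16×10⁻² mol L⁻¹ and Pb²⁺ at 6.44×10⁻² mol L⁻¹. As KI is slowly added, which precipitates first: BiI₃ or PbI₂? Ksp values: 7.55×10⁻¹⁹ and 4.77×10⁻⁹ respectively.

BiI₃

The threshold for precipitation is Q = Ksp.
For BiI₃: [I⁻] = (Ksp/[Bi³⁺])^(1/3) = 4.02×10⁻⁶ mol L⁻¹
For PbI₂: [I⁻] = (Ksp/[Pb²⁺])^(1/2) = 2.72×10⁻⁴ mol L⁻¹
Since BiI₃ needs less I⁻ to reach saturation, it precipitates first.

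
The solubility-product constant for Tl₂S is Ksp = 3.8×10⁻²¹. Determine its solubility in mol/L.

9.8×10⁻⁸ M

Tl₂S(s) ⇌ 2 Tl⁺(aq) + S²⁻(aq)
If s mol/L of Tl₂S dissolves, [Tl⁺] = 2s and [S²⁻] = s.
Ksp = [Tl⁺]^2[S²⁻] = (2s)^2 · s = 4s^3
4s^3 = 3.8×10⁻²¹  ⇒  s^3 = 9.5×10⁻²²
Taking the 3rd root, s = 9.8×10⁻⁸ mol/L.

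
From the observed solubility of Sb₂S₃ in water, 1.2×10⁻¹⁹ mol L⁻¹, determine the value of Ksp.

Sb₂S₃(s) ⇌ 2 Sb³⁺(aq) + 3 S²⁻(aq)
With molar solubility s: [Sb³⁺] = 2s, [S²⁻] = 3s.
Ksp = [Sb³⁺]^2[S²⁻]^3 = (2s)^2 · (3s)^3 = 108s^5
Ksp = 108 × (1.2×10⁻¹⁹)^5 = 2.7×10⁻⁹³

Ksp = 2.7×10⁻⁹³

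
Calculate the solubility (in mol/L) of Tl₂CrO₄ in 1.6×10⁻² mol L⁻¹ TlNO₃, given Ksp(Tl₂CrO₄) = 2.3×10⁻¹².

9.0×10⁻⁹ M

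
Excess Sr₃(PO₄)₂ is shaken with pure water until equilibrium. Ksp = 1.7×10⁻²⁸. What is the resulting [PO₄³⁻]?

Sr₃(PO₄)₂(s) ⇌ 3 Sr²⁺(aq) + 2 PO₄³⁻(aq)
Call the molar solubility s, so that [Sr²⁺] = 3s and [PO₄³⁻] = 2s.
Ksp = [Sr²⁺]^3[PO₄³⁻]^2 = (3s)^3 · (2s)^2 = 108s^5 = 1.7×10⁻²⁸
s = 1.1×10⁻⁶ mol/L
[PO₄³⁻] = 2s = 2.2×10⁻⁶ mol/L

2.2×10⁻⁶ M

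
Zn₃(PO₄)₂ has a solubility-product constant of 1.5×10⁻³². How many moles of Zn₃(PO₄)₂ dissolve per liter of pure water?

1.7×10⁻⁷ M

Zn₃(PO₄)₂(s) ⇌ 3 Zn²⁺(aq) + 2 PO₄³⁻(aq)
Call the molar solubility s, so that [Zn²⁺] = 3s and [PO₄³⁻] = 2s.
Ksp = [Zn²⁺]^3[PO₄³⁻]^2 = (3s)^3 · (2s)^2 = 108s^5
108s^5 = 1.5×10⁻³²  ⇒  s^5 = 1.4×10⁻³⁴
s = 1.7×10⁻⁷ mol L⁻¹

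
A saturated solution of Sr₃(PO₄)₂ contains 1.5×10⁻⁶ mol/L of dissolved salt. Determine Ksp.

Sr₃(PO₄)₂(s) ⇌ 3 Sr²⁺(aq) + 2 PO₄³⁻(aq)
Call the molar solubility s, so that [Sr²⁺] = 3s and [PO₄³⁻] = 2s.
Ksp = [Sr²⁺]^3[PO₄³⁻]^2 = (3s)^3 · (2s)^2 = 108s^5
Ksp = 108 × (1.5×10⁻⁶)^5 = 8.2×10⁻²⁸

Ksp = 8.2×10⁻²⁸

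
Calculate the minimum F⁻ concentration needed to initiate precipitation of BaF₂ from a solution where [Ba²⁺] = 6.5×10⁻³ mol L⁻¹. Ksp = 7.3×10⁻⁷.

A salt starts to precipitate once the ion product Q reaches its Ksp.
BaF₂(s) ⇌ Ba²⁺(aq) + 2 F⁻(aq)
Ksp = [Ba²⁺][F⁻]^2 = [F⁻]^2(6.5×10⁻³)
[F⁻]^2 = 7.3×10⁻⁷ / (6.5×10⁻³) = 1.1×10⁻⁴
[F⁻] = 1.1×10⁻² mol L⁻¹

1.1×10⁻² M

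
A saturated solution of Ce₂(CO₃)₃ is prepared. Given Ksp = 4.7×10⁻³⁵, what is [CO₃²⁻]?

Ce₂(CO₃)₃(s) ⇌ 2 Ce³⁺(aq) + 3 CO₃²⁻(aq)
For each mole of Ce₂(CO₃)₃ that dissolves per liter, [Ce³⁺] = 2s and [CO₃²⁻] = 3s; let s denote this solubility.
Ksp = [Ce³⁺]^2[CO₃²⁻]^3 = (2s)^2 · (3s)^3 = 108s^5 = 4.7×10⁻³⁵
s = 5.3×10⁻⁸ M
[CO₃²⁻] = 3s = 1.6×10⁻⁷ M

1.6×10⁻⁷ M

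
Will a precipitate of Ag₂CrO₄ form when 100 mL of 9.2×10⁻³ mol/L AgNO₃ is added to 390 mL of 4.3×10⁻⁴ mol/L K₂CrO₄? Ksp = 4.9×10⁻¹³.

After mixing, V = 100 mL + 390 mL = 490 mL.
[Ag⁺] = (9.2×10⁻³)(100)/490 = 1.9×10⁻³ mol/L
[CrO₄²⁻] = (4.3×10⁻⁴)(390)/490 = 3.4×10⁻⁴ mol/L
Q = [Ag⁺]^2[CrO₄²⁻] = 1.2×10⁻⁹
Since Q (1.2×10⁻⁹) exceeds Ksp (4.9×10⁻¹³), Ag₂CrO₄ will precipitate.

Yes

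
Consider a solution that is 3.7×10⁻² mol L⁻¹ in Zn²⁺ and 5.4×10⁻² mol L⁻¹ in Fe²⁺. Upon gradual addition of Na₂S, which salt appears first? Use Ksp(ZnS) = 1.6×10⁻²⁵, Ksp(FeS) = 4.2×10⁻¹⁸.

The threshold for precipitation is Q = Ksp.
For ZnS: [S²⁻] = (Ksp/[Zn²⁺]) = 4.3×10⁻²⁴ mol L⁻¹
For FeS: [S²⁻] = (Ksp/[Fe²⁺]) = 7.8×10⁻¹⁷ mol L⁻¹
ZnS requires the lower [S²⁻], so it precipitates first.

ZnS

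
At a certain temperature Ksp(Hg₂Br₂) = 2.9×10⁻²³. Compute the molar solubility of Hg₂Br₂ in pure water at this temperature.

Hg₂Br₂(s) ⇌ Hg₂²⁺(aq) + 2 Br⁻(aq)
Call the molar solubility s, so that [Hg₂²⁺] = s and [Br⁻] = 2s.
Ksp = [Hg₂²⁺][Br⁻]^2 = s · (2s)^2 = 4s^3
4s^3 = 2.9×10⁻²³  ⇒  s^3 = 7.3×10⁻²⁴
s = (7.3×10⁻²⁴)^(1/3) = 1.9×10⁻⁸ mol/L

1.9×10⁻⁸ M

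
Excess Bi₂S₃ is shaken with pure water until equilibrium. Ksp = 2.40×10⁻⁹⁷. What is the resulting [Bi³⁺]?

Bi₂S₃(s) ⇌ 2 Bi³⁺(aq) + 3 S²⁻(aq)
If s mol/L of Bi₂S₃ dissolves, [Bi³⁺] = 2s and [S²⁻] = 3s.
Ksp = [Bi³⁺]^2[S²⁻]^3 = (2s)^2 · (3s)^3 = 108s^5 = 2.40×10⁻⁹⁷
s = 1.86×10⁻²⁰ mol/L
[Bi³⁺] = 2s = 3.72×10⁻²⁰ mol/L

3.72×10⁻²⁰ M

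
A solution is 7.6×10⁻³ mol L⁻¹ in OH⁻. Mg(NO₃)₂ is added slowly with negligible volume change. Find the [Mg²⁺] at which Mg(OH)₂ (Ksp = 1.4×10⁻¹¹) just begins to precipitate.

2.4×10⁻⁷ M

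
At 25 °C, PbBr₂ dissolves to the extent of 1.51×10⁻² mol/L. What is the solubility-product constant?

Ksp = 1.38×10⁻⁵

PbBr₂(s) ⇌ Pb²⁺(aq) + 2 Br⁻(aq)
For each mole of PbBr₂ that dissolves per liter, [Pb²⁺] = s and [Br⁻] = 2s; let s denote this solubility.
Ksp = [Pb²⁺][Br⁻]^2 = s · (2s)^2 = 4s^3
Ksp = 4 × (1.51×10⁻²)^3 = 1.38×10⁻⁵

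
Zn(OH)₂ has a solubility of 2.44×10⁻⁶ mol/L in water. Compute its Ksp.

Ksp = 5.81×10⁻¹⁷

Zn(OH)₂(s) ⇌ Zn²⁺(aq) + 2 OH⁻(aq)
For each mole of Zn(OH)₂ that dissolves per liter, [Zn²⁺] = s and [OH⁻] = 2s; let s denote this solubility.
Ksp = [Zn²⁺][OH⁻]^2 = s · (2s)^2 = 4s^3
Ksp = 4 × (2.44×10⁻⁶)^3 = 5.81×10⁻¹⁷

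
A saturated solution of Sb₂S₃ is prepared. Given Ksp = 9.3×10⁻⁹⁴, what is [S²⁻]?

Sb₂S₃(s) ⇌ 2 Sb³⁺(aq) + 3 S²⁻(aq)
Let s be the molar solubility. Then [Sb³⁺] = 2s and [S²⁻] = 3s.
Ksp = [Sb³⁺]^2[S²⁻]^3 = (2s)^2 · (3s)^3 = 108s^5 = 9.3×10⁻⁹⁴
s = 9.7×10⁻²⁰ M
[S²⁻] = 3s = 2.9×10⁻¹⁹ M

2.9×10⁻¹⁹ M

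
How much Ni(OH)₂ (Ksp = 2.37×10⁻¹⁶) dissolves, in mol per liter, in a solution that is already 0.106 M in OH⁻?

2.11×10⁻¹⁴ M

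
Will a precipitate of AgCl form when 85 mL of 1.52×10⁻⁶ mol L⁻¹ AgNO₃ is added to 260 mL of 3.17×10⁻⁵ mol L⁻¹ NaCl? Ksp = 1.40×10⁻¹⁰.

No

The combined volume is 345 mL.
[Ag⁺] = (1.52×10⁻⁶)(85)/345 = 3.74×10⁻⁷ mol L⁻¹
[Cl⁻] = (3.17×10⁻⁵)(260)/345 = 2.39×10⁻⁵ mol L⁻¹
Q = [Ag⁺][Cl⁻] = 8.95×10⁻¹²
Q < Ksp (8.95×10⁻¹² vs 1.40×10⁻¹⁰); the solution remains unsaturated and no precipitate forms.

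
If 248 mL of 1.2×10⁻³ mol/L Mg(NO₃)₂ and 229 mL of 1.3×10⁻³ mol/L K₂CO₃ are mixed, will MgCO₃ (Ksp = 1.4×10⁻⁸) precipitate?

After mixing, V = 248 mL + 229 mL = 477 mL.
[Mg²⁺] = (1.2×10⁻³)(248)/477 = 6.2×10⁻⁴ mol/L
[CO₃²⁻] = (1.3×10⁻³)(229)/477 = 6.2×10⁻⁴ mol/L
Q = [Mg²⁺][CO₃²⁻] = 3.9×10⁻⁷
Because Q > Ksp (3.9×10⁻⁷ vs 1.4×10⁻⁸), a precipitate of MgCO₃ forms.

Yes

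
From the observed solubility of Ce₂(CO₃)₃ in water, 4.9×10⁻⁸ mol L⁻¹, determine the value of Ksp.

Ce₂(CO₃)₃(s) ⇌ 2 Ce³⁺(aq) + 3 CO₃²⁻(aq)
Let s be the molar solubility. Then [Ce³⁺] = 2s and [CO₃²⁻] = 3s.
Ksp = [Ce³⁺]^2[CO₃²⁻]^3 = (2s)^2 · (3s)^3 = 108s^5
Ksp = 108 × (4.9×10⁻⁸)^5 = 3.1×10⁻³⁵

Ksp = 3.1×10⁻³⁵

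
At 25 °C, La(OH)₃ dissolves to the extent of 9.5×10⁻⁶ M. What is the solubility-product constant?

La(OH)₃(s) ⇌ La³⁺(aq) + 3 OH⁻(aq)
Let s be the molar solubility. Then [La³⁺] = s and [OH⁻] = 3s.
Ksp = [La³⁺][OH⁻]^3 = s · (3s)^3 = 27s^4
Ksp = 27 × (9.5×10⁻⁶)^4 = 2.2×10⁻¹⁹

Ksp = 2.2×10⁻¹⁹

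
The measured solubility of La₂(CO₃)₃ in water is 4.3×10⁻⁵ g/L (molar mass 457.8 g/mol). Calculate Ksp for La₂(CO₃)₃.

Convert to molarity: s = 4.3×10⁻⁵ / 457.8 = 9.393×10⁻⁸ mol/L
La₂(CO₃)₃(s) ⇌ 2 La³⁺(aq) + 3 CO₃²⁻(aq)
Let s be the molar solubility. Then [La³⁺] = 2s and [CO₃²⁻] = 3s.
Ksp = [La³⁺]^2[CO₃²⁻]^3 = (2s)^2 · (3s)^3 = 108s^5
Ksp = 108 × (9.393×10⁻⁸)^5 = 7.9×10⁻³⁴

Ksp = 7.9×10⁻³⁴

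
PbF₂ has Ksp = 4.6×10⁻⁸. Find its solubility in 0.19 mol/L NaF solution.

1.3×10⁻⁶ M

PbF₂(s) ⇌ Pb²⁺(aq) + 2 F⁻(aq)
Let s be the solubility of PbF₂ here. The common ion gives [F⁻] ≈ 0.19 mol/L, and [Pb²⁺] = s.
Ksp = [Pb²⁺][F⁻]^2 = s(0.19)^2
s = 4.6×10⁻⁸ / (0.19)^2 = 1.3×10⁻⁶
s = 1.3×10⁻⁶ mol/L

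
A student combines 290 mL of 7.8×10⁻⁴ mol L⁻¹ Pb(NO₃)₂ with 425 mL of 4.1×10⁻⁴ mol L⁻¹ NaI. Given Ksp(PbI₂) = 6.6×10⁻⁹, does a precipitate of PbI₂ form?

No

Total volume after mixing = 290 + 425 = 715 mL.
[Pb²⁺] = (7.8×10⁻⁴)(290)/715 = 3.2×10⁻⁴ mol L⁻¹
[I⁻] = (4.1×10⁻⁴)(425)/715 = 2.4×10⁻⁴ mol L⁻¹
Q = [Pb²⁺][I⁻]^2 = 1.9×10⁻¹¹
Q = 1.9×10⁻¹¹ < Ksp = 6.6×10⁻⁹, so the solution is unsaturated and no precipitate forms.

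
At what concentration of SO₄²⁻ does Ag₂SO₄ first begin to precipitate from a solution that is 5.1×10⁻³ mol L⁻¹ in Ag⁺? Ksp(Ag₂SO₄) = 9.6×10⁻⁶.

0.37 M

Each salt precipitates once Q = Ksp for that salt.
Ag₂SO₄(s) ⇌ 2 Ag⁺(aq) + SO₄²⁻(aq)
Ksp = [Ag⁺]^2[SO₄²⁻] = [SO₄²⁻](5.1×10⁻³)^2
[SO₄²⁻] = 9.6×10⁻⁶ / (5.1×10⁻³)^2 = 0.37
[SO₄²⁻] = 0.37 mol L⁻¹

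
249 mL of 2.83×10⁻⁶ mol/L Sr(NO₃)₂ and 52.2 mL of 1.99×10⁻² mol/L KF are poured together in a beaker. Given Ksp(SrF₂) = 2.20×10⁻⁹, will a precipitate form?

Total volume after mixing = 249 + 52.2 = 301.2 mL.
[Sr²⁺] = (2.83×10⁻⁶)(249)/301.2 = 2.34×10⁻⁶ mol/L
[F⁻] = (1.99×10⁻²)(52.2)/301.2 = 3.45×10⁻³ mol/L
Q = [Sr²⁺][F⁻]^2 = 2.78×10⁻¹¹
Since Q (2.78×10⁻¹¹) is less than Ksp (2.20×10⁻⁹), no SrF₂ precipitates.

No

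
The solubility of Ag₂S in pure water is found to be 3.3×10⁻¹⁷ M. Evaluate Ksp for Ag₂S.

Ksp = 1.4×10⁻⁴⁹

Ag₂S(s) ⇌ 2 Ag⁺(aq) + S²⁻(aq)
With molar solubility s: [Ag⁺] = 2s, [S²⁻] = s.
Ksp = [Ag⁺]^2[S²⁻] = (2s)^2 · s = 4s^3
Ksp = 4 × (3.3×10⁻¹⁷)^3 = 1.4×10⁻⁴⁹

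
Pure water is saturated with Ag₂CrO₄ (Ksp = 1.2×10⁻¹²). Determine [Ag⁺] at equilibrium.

1.3×10⁻⁴ M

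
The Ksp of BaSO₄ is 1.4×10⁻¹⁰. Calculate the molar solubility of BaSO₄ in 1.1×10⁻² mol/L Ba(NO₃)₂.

1.3×10⁻⁸ M

BaSO₄(s) ⇌ Ba²⁺(aq) + SO₄²⁻(aq)
With Ba²⁺ already at 1.1×10⁻² mol/L and s small, take [Ba²⁺] ≈ 1.1×10⁻² mol/L and [SO₄²⁻] = s.
Ksp = [Ba²⁺][SO₄²⁻] = (1.1×10⁻²)s
s = 1.4×10⁻¹⁰ / (1.1×10⁻²) = 1.3×10⁻⁸
s = 1.3×10⁻⁸ mol/L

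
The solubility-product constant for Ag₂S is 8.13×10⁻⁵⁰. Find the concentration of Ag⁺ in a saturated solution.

Ag₂S(s) ⇌ 2 Ag⁺(aq) + S²⁻(aq)
Call the molar solubility s, so that [Ag⁺] = 2s and [S²⁻] = s.
Ksp = [Ag⁺]^2[S²⁻] = (2s)^2 · s = 4s^3 = 8.13×10⁻⁵⁰
s = 2.73×10⁻¹⁷ mol L⁻¹
[Ag⁺] = 2s = 5.46×10⁻¹⁷ mol L⁻¹

5.46×10⁻¹⁷ M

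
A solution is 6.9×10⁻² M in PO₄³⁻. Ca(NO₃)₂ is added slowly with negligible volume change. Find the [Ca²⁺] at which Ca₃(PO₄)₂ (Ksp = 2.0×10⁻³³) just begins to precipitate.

7.5×10⁻¹¹ M

Each salt precipitates once Q = Ksp for that salt.
Ca₃(PO₄)₂(s) ⇌ 3 Ca²⁺(aq) + 2 PO₄³⁻(aq)
Ksp = [Ca²⁺]^3[PO₄³⁻]^2 = [Ca²⁺]^3(6.9×10⁻²)^2
[Ca²⁺]^3 = 2.0×10⁻³³ / (6.9×10⁻²)^2 = 4.2×10⁻³¹
[Ca²⁺] = 7.5×10⁻¹¹ M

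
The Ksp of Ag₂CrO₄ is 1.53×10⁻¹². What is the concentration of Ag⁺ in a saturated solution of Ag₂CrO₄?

1.45×10⁻⁴ M

Ag₂CrO₄(s) ⇌ 2 Ag⁺(aq) + CrO₄²⁻(aq)
Call the molar solubility s, so that [Ag⁺] = 2s and [CrO₄²⁻] = s.
Ksp = [Ag⁺]^2[CrO₄²⁻] = (2s)^2 · s = 4s^3 = 1.53×10⁻¹²
s = 7.26×10⁻⁵ mol L⁻¹
[Ag⁺] = 2s = 1.45×10⁻⁴ mol L⁻¹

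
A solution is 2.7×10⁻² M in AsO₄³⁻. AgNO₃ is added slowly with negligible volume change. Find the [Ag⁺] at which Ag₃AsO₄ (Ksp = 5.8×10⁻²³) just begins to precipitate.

1.3×10⁻⁷ M

Precipitation begins when Q = Ksp.
Ag₃AsO₄(s) ⇌ 3 Ag⁺(aq) + AsO₄³⁻(aq)
Ksp = [Ag⁺]^3[AsO₄³⁻] = [Ag⁺]^3(2.7×10⁻²)
[Ag⁺]^3 = 5.8×10⁻²³ / (2.7×10⁻²) = 2.1×10⁻²¹
[Ag⁺] = 1.3×10⁻⁷ M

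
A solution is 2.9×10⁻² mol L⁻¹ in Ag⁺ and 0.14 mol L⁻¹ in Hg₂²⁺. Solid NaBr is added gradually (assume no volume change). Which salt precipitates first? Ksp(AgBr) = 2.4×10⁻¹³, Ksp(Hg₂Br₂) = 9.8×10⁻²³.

AgBr

Precipitation begins when Q = Ksp.
For AgBr: [Br⁻] = (Ksp/[Ag⁺]) = 8.3×10⁻¹² mol L⁻¹
For Hg₂Br₂: [Br⁻] = (Ksp/[Hg₂²⁺])^(1/2) = 2.6×10⁻¹¹ mol L⁻¹
The smaller threshold [Br⁻] is reached first, so AgBr precipitates first.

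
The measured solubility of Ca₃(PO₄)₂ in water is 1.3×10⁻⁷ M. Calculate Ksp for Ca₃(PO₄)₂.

Ksp = 4.0×10⁻³³

Ca₃(PO₄)₂(s) ⇌ 3 Ca²⁺(aq) + 2 PO₄³⁻(aq)
Call the molar solubility s, so that [Ca²⁺] = 3s and [PO₄³⁻] = 2s.
Ksp = [Ca²⁺]^3[PO₄³⁻]^2 = (3s)^3 · (2s)^2 = 108s^5
Ksp = 108 × (1.3×10⁻⁷)^5 = 4.0×10⁻³³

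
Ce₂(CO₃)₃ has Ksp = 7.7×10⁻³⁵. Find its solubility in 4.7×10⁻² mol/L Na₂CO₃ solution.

4.3×10⁻¹⁶ M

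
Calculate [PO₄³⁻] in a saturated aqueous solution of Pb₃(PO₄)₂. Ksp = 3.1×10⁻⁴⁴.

Pb₃(PO₄)₂(s) ⇌ 3 Pb²⁺(aq) + 2 PO₄³⁻(aq)
For each mole of Pb₃(PO₄)₂ that dissolves per liter, [Pb²⁺] = 3s and [PO₄³⁻] = 2s; let s denote this solubility.
Ksp = [Pb²⁺]^3[PO₄³⁻]^2 = (3s)^3 · (2s)^2 = 108s^5 = 3.1×10⁻⁴⁴
s = 7.8×10⁻¹⁰ M
[PO₄³⁻] = 2s = 1.6×10⁻⁹ M

1.6×10⁻⁹ M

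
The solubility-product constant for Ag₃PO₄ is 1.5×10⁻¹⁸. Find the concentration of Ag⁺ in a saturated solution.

4.6×10⁻⁵ M

Ag₃PO₄(s) ⇌ 3 Ag⁺(aq) + PO₄³⁻(aq)
If s mol/L of Ag₃PO₄ dissolves, [Ag⁺] = 3s and [PO₄³⁻] = s.
Ksp = [Ag⁺]^3[PO₄³⁻] = (3s)^3 · s = 27s^4 = 1.5×10⁻¹⁸
s = 1.5×10⁻⁵ mol/L
[Ag⁺] = 3s = 4.6×10⁻⁵ mol/L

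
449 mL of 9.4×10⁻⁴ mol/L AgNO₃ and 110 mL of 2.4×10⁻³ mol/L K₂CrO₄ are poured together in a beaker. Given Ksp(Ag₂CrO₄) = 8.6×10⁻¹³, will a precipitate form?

Yes

After mixing, V = 449 mL + 110 mL = 559 mL.
[Ag⁺] = (9.4×10⁻⁴)(449)/559 = 7.6×10⁻⁴ mol/L
[CrO₄²⁻] = (2.4×10⁻³)(110)/559 = 4.7×10⁻⁴ mol/L
Q = [Ag⁺]^2[CrO₄²⁻] = 2.7×10⁻¹⁰
Q = 2.7×10⁻¹⁰ > Ksp = 8.6×10⁻¹³, so the solution is supersaturated and Ag₂CrO₄ precipitates.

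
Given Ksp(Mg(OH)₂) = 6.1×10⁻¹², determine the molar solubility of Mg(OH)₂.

Mg(OH)₂(s) ⇌ Mg²⁺(aq) + 2 OH⁻(aq)
Call the molar solubility s, so that [Mg²⁺] = s and [OH⁻] = 2s.
Ksp = [Mg²⁺][OH⁻]^2 = s · (2s)^2 = 4s^3
4s^3 = 6.1×10⁻¹²  ⇒  s^3 = 1.5×10⁻¹²
s = (1.5×10⁻¹²)^(1/3) = 1.2×10⁻⁴ mol L⁻¹

1.2×10⁻⁴ M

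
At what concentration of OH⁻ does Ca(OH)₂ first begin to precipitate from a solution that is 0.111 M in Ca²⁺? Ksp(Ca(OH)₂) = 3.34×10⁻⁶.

Precipitation begins when Q = Ksp.
Ca(OH)₂(s) ⇌ Ca²⁺(aq) + 2 OH⁻(aq)
Ksp = [Ca²⁺][OH⁻]^2 = [OH⁻]^2(0.111)
[OH⁻]^2 = 3.34×10⁻⁶ / (0.111) = 3.01×10⁻⁵
[OH⁻] = 5.49×10⁻³ M

5.49×10⁻³ M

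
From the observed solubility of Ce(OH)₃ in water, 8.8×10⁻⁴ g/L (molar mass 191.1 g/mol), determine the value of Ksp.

Ksp = 1.2×10⁻²⁰

Convert to molarity: s = 8.8×10⁻⁴ / 191.1 = 4.605×10⁻⁶ mol/L
Ce(OH)₃(s) ⇌ Ce³⁺(aq) + 3 OH⁻(aq)
For each mole of Ce(OH)₃ that dissolves per liter, [Ce³⁺] = s and [OH⁻] = 3s; let s denote this solubility.
Ksp = [Ce³⁺][OH⁻]^3 = s · (3s)^3 = 27s^4
Ksp = 27 × (4.605×10⁻⁶)^4 = 1.2×10⁻²⁰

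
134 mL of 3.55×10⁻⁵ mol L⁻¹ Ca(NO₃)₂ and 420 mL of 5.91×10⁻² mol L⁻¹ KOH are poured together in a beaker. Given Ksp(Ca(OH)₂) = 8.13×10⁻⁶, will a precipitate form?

No

Total volume after mixing = 134 + 420 = 554 mL.
[Ca²⁺] = (3.55×10⁻⁵)(134)/554 = 8.59×10⁻⁶ mol L⁻¹
[OH⁻] = (5.91×10⁻²)(420)/554 = 4.48×10⁻² mol L⁻¹
Q = [Ca²⁺][OH⁻]^2 = 1.72×10⁻⁸
Q = 1.72×10⁻⁸ < Ksp = 8.13×10⁻⁶, so the solution is unsaturated and no precipitate forms.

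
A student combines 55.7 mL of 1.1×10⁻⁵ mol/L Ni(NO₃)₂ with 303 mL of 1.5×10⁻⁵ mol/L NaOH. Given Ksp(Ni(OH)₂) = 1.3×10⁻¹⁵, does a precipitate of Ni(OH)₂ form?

No

The combined volume is 358.7 mL.
[Ni²⁺] = (1.1×10⁻⁵)(55.7)/358.7 = 1.7×10⁻⁶ mol/L
[OH⁻] = (1.5×10⁻⁵)(303)/358.7 = 1.3×10⁻⁵ mol/L
Q = [Ni²⁺][OH⁻]^2 = 2.7×10⁻¹⁶
Since Q (2.7×10⁻¹⁶) is less than Ksp (1.3×10⁻¹⁵), no Ni(OH)₂ precipitates.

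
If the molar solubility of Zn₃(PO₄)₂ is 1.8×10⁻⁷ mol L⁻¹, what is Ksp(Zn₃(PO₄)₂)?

Ksp = 2.0×10⁻³²

Zn₃(PO₄)₂(s) ⇌ 3 Zn²⁺(aq) + 2 PO₄³⁻(aq)
For each mole of Zn₃(PO₄)₂ that dissolves per liter, [Zn²⁺] = 3s and [PO₄³⁻] = 2s; let s denote this solubility.
Ksp = [Zn²⁺]^3[PO₄³⁻]^2 = (3s)^3 · (2s)^2 = 108s^5
Ksp = 108 × (1.8×10⁻⁷)^5 = 2.0×10⁻³²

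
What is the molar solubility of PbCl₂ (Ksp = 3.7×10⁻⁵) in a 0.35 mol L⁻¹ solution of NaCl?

PbCl₂(s) ⇌ Pb²⁺(aq) + 2 Cl⁻(aq)
Let s be the solubility of PbCl₂ here. The common ion gives [Cl⁻] ≈ 0.35 mol L⁻¹, and [Pb²⁺] = s.
Ksp = [Pb²⁺][Cl⁻]^2 = s(0.35)^2
s = 3.7×10⁻⁵ / (0.35)^2 = 3.0×10⁻⁴
s = 3.0×10⁻⁴ mol L⁻¹

3.0×10⁻⁴ M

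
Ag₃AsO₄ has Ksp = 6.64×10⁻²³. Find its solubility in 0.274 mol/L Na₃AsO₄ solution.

2.08×10⁻⁸ M

Ag₃AsO₄(s) ⇌ 3 Ag⁺(aq) + AsO₄³⁻(aq)
Let s be the solubility of Ag₃AsO₄ here. The common ion gives [AsO₄³⁻] ≈ 0.274 mol/L, and [Ag⁺] = 3s.
Ksp = [Ag⁺]^3[AsO₄³⁻] = (3s)^3(0.274)
(3s)^3 = 6.64×10⁻²³ / (0.274) = 2.42×10⁻²²
s = 2.08×10⁻⁸ mol/L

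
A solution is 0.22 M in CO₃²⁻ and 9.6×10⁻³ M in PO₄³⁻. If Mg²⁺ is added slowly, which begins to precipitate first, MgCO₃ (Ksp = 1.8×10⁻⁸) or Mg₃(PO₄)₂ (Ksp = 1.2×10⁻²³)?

MgCO₃

Precipitation begins when Q = Ksp.
For MgCO₃: [Mg²⁺] = (Ksp/[CO₃²⁻]) = 8.2×10⁻⁸ M
For Mg₃(PO₄)₂: [Mg²⁺] = (Ksp/[PO₄³⁻]^2)^(1/3) = 5.1×10⁻⁷ M
MgCO₃ requires the lower [Mg²⁺], so it precipitates first.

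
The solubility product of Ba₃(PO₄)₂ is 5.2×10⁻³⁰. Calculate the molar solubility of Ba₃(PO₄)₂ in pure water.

5.5×10⁻⁷ M

Ba₃(PO₄)₂(s) ⇌ 3 Ba²⁺(aq) + 2 PO₄³⁻(aq)
If s mol/L of Ba₃(PO₄)₂ dissolves, [Ba²⁺] = 3s and [PO₄³⁻] = 2s.
Ksp = [Ba²⁺]^3[PO₄³⁻]^2 = (3s)^3 · (2s)^2 = 108s^5
108s^5 = 5.2×10⁻³⁰  ⇒  s^5 = 4.8×10⁻³²
s = 5.5×10⁻⁷ mol L⁻¹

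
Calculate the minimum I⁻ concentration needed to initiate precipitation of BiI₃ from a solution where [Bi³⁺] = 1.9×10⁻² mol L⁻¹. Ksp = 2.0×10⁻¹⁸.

4.7×10⁻⁶ M

Precipitation begins when Q = Ksp.
BiI₃(s) ⇌ Bi³⁺(aq) + 3 I⁻(aq)
Ksp = [Bi³⁺][I⁻]^3 = [I⁻]^3(1.9×10⁻²)
[I⁻]^3 = 2.0×10⁻¹⁸ / (1.9×10⁻²) = 1.1×10⁻¹⁶
[I⁻] = 4.7×10⁻⁶ mol L⁻¹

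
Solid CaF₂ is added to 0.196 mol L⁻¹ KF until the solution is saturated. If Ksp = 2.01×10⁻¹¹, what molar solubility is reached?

5.23×10⁻¹⁰ M

CaF₂(s) ⇌ Ca²⁺(aq) + 2 F⁻(aq)
F⁻ is already present at 0.196 mol L⁻¹. If s mol/L of CaF₂ dissolves, [Ca²⁺] = s while [F⁻] ≈ 0.196 mol L⁻¹.
Ksp = [Ca²⁺][F⁻]^2 = s(0.196)^2
s = 2.01×10⁻¹¹ / (0.196)^2 = 5.23×10⁻¹⁰
s = 5.23×10⁻¹⁰ mol L⁻¹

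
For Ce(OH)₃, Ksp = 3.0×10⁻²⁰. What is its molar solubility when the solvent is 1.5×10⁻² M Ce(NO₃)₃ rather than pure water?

Ce(OH)₃(s) ⇌ Ce³⁺(aq) + 3 OH⁻(aq)
Ce³⁺ is already present at 1.5×10⁻² M. If s mol/L of Ce(OH)₃ dissolves, [OH⁻] = 3s while [Ce³⁺] ≈ 1.5×10⁻² M.
Ksp = [Ce³⁺][OH⁻]^3 = (1.5×10⁻²)(3s)^3
(3s)^3 = 3.0×10⁻²⁰ / (1.5×10⁻²) = 2.0×10⁻¹⁸
s = 4.2×10⁻⁷ M

4.2×10⁻⁷ M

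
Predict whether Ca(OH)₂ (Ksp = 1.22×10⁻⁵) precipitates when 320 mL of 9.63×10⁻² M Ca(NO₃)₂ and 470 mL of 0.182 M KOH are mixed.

After mixing, V = 320 mL + 470 mL = 790 mL.
[Ca²⁺] = (9.63×10⁻²)(320)/790 = 3.90×10⁻² M
[OH⁻] = (0.182)(470)/790 = 0.108 M
Q = [Ca²⁺][OH⁻]^2 = 4.57×10⁻⁴
Since Q (4.57×10⁻⁴) exceeds Ksp (1.22×10⁻⁵), Ca(OH)₂ will precipitate.

Yes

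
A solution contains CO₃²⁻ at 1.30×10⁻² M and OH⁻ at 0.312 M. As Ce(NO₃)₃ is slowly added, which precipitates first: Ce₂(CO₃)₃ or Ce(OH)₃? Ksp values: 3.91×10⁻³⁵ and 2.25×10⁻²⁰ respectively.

A salt starts to precipitate once the ion product Q reaches its Ksp.
For Ce₂(CO₃)₃: [Ce³⁺] = (Ksp/[CO₃²⁻]^3)^(1/2) = 4.22×10⁻¹⁵ M
For Ce(OH)₃: [Ce³⁺] = (Ksp/[OH⁻]^3) = 7.41×10⁻¹⁹ M
The smaller threshold [Ce³⁺] is reached first, so Ce(OH)₃ precipitates first.

Ce(OH)₃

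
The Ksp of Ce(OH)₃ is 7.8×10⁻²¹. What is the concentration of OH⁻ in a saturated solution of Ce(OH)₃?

1.2×10⁻⁵ M

Ce(OH)₃(s) ⇌ Ce³⁺(aq) + 3 OH⁻(aq)
If s mol/L of Ce(OH)₃ dissolves, [Ce³⁺] = s and [OH⁻] = 3s.
Ksp = [Ce³⁺][OH⁻]^3 = s · (3s)^3 = 27s^4 = 7.8×10⁻²¹
s = 4.1×10⁻⁶ mol L⁻¹
[OH⁻] = 3s = 1.2×10⁻⁵ mol L⁻¹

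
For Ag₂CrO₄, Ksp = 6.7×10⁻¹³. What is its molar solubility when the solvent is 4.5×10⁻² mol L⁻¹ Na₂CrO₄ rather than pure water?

1.9×10⁻⁶ M

Ag₂CrO₄(s) ⇌ 2 Ag⁺(aq) + CrO₄²⁻(aq)
CrO₄²⁻ is already present at 4.5×10⁻² mol L⁻¹. If s mol/L of Ag₂CrO₄ dissolves, [Ag⁺] = 2s while [CrO₄²⁻] ≈ 4.5×10⁻² mol L⁻¹.
Ksp = [Ag⁺]^2[CrO₄²⁻] = (2s)^2(4.5×10⁻²)
(2s)^2 = 6.7×10⁻¹³ / (4.5×10⁻²) = 1.5×10⁻¹¹
s = 1.9×10⁻⁶ mol L⁻¹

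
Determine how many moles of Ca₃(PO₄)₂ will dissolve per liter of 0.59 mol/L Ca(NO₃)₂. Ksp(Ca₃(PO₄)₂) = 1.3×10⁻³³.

Ca₃(PO₄)₂(s) ⇌ 3 Ca²⁺(aq) + 2 PO₄³⁻(aq)
Let s be the solubility of Ca₃(PO₄)₂ here. The common ion gives [Ca²⁺] ≈ 0.59 mol/L, and [PO₄³⁻] = 2s.
Ksp = [Ca²⁺]^3[PO₄³⁻]^2 = (0.59)^3(2s)^2
(2s)^2 = 1.3×10⁻³³ / (0.59)^3 = 6.3×10⁻³³
s = 4.0×10⁻¹⁷ mol/L

4.0×10⁻¹⁷ M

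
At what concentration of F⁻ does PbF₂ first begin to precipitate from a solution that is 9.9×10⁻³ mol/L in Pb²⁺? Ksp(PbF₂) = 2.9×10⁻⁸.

Precipitation of each salt begins when its ion product equals Ksp.
PbF₂(s) ⇌ Pb²⁺(aq) + 2 F⁻(aq)
Ksp = [Pb²⁺][F⁻]^2 = [F⁻]^2(9.9×10⁻³)
[F⁻]^2 = 2.9×10⁻⁸ / (9.9×10⁻³) = 2.9×10⁻⁶
[F⁻] = 1.7×10⁻³ mol/L

1.7×10⁻³ M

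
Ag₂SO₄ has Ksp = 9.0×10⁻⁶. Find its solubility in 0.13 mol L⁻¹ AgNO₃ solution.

5.3×10⁻⁴ M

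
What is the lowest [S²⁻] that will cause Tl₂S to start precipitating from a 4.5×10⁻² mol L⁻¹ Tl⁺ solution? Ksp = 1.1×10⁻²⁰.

Precipitation begins when Q = Ksp.
Tl₂S(s) ⇌ 2 Tl⁺(aq) + S²⁻(aq)
Ksp = [Tl⁺]^2[S²⁻] = [S²⁻](4.5×10⁻²)^2
[S²⁻] = 1.1×10⁻²⁰ / (4.5×10⁻²)^2 = 5.4×10⁻¹⁸
[S²⁻] = 5.4×10⁻¹⁸ mol L⁻¹

5.4×10⁻¹⁸ M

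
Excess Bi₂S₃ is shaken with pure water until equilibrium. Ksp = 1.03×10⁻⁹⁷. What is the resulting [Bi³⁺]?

3.14×10⁻²⁰ M

Bi₂S₃(s) ⇌ 2 Bi³⁺(aq) + 3 S²⁻(aq)
If s mol/L of Bi₂S₃ dissolves, [Bi³⁺] = 2s and [S²⁻] = 3s.
Ksp = [Bi³⁺]^2[S²⁻]^3 = (2s)^2 · (3s)^3 = 108s^5 = 1.03×10⁻⁹⁷
s = 1.57×10⁻²⁰ mol/L
[Bi³⁺] = 2s = 3.14×10⁻²⁰ mol/L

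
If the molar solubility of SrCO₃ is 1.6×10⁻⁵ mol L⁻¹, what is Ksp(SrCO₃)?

Ksp = 2.6×10⁻¹⁰

SrCO₃(s) ⇌ Sr²⁺(aq) + CO₃²⁻(aq)
Let s be the molar solubility. Then [Sr²⁺] = s and [CO₃²⁻] = s.
Ksp = [Sr²⁺][CO₃²⁻] = s · s = s^2
Ksp = (1.6×10⁻⁵)^2 = 2.6×10⁻¹⁰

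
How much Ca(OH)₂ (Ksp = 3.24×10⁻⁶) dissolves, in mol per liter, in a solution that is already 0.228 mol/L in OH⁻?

Ca(OH)₂(s) ⇌ Ca²⁺(aq) + 2 OH⁻(aq)
With OH⁻ already at 0.228 mol/L and s small, take [OH⁻] ≈ 0.228 mol/L and [Ca²⁺] = s.
Ksp = [Ca²⁺][OH⁻]^2 = s(0.228)^2
s = 3.24×10⁻⁶ / (0.228)^2 = 6.23×10⁻⁵
s = 6.23×10⁻⁵ mol/L

6.23×10⁻⁵ M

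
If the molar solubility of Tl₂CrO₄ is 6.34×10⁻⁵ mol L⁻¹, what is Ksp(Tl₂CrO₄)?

Ksp = 1.02×10⁻¹²

Tl₂CrO₄(s) ⇌ 2 Tl⁺(aq) + CrO₄²⁻(aq)
With molar solubility s: [Tl⁺] = 2s, [CrO₄²⁻] = s.
Ksp = [Tl⁺]^2[CrO₄²⁻] = (2s)^2 · s = 4s^3
Ksp = 4 × (6.34×10⁻⁵)^3 = 1.02×10⁻¹²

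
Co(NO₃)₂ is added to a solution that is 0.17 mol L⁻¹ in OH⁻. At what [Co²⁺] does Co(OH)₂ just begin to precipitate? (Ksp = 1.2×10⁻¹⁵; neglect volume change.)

4.2×10⁻¹⁴ M

Each salt precipitates once Q = Ksp for that salt.
Co(OH)₂(s) ⇌ Co²⁺(aq) + 2 OH⁻(aq)
Ksp = [Co²⁺][OH⁻]^2 = [Co²⁺](0.17)^2
[Co²⁺] = 1.2×10⁻¹⁵ / (0.17)^2 = 4.2×10⁻¹⁴
[Co²⁺] = 4.2×10⁻¹⁴ mol L⁻¹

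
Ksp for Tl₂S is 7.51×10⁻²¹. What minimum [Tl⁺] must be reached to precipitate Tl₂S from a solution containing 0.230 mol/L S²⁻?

1.81×10⁻¹⁰ M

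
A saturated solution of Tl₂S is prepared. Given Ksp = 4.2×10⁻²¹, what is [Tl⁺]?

2.0×10⁻⁷ M

Tl₂S(s) ⇌ 2 Tl⁺(aq) + S²⁻(aq)
Call the molar solubility s, so that [Tl⁺] = 2s and [S²⁻] = s.
Ksp = [Tl⁺]^2[S²⁻] = (2s)^2 · s = 4s^3 = 4.2×10⁻²¹
s = 1.0×10⁻⁷ mol L⁻¹
[Tl⁺] = 2s = 2.0×10⁻⁷ mol L⁻¹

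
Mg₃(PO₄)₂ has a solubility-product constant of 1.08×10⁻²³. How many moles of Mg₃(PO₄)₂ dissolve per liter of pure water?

1.00×10⁻⁵ M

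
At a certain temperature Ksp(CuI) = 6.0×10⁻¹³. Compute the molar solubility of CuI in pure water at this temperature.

7.7×10⁻⁷ M

CuI(s) ⇌ Cu⁺(aq) + I⁻(aq)
Call the molar solubility s, so that [Cu⁺] = s and [I⁻] = s.
Ksp = [Cu⁺][I⁻] = s · s = s^2
s^2 = 6.0×10⁻¹³
s = 7.7×10⁻⁷ mol/L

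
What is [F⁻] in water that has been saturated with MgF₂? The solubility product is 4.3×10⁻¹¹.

MgF₂(s) ⇌ Mg²⁺(aq) + 2 F⁻(aq)
Let s be the molar solubility. Then [Mg²⁺] = s and [F⁻] = 2s.
Ksp = [Mg²⁺][F⁻]^2 = s · (2s)^2 = 4s^3 = 4.3×10⁻¹¹
s = 2.2×10⁻⁴ M
[F⁻] = 2s = 4.4×10⁻⁴ M

4.4×10⁻⁴ M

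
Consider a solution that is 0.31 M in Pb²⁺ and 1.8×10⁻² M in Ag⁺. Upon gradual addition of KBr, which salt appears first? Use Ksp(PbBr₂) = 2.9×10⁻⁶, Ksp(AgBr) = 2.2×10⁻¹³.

AgBr

A salt starts to precipitate once the ion product Q reaches its Ksp.
For PbBr₂: [Br⁻] = (Ksp/[Pb²⁺])^(1/2) = 3.1×10⁻³ M
For AgBr: [Br⁻] = (Ksp/[Ag⁺]) = 1.2×10⁻¹¹ M
The smaller threshold [Br⁻] is reached first, so AgBr precipitates first.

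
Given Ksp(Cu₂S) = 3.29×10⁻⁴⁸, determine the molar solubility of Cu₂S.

9.37×10⁻¹⁷ M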